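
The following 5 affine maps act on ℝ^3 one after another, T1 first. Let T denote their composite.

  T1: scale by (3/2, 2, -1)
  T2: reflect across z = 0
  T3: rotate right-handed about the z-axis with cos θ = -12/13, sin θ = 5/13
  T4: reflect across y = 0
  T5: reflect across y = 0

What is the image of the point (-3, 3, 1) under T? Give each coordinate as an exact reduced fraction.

T1 scale by (3/2, 2, -1): (-3, 3, 1) → (-9/2, 6, -1)
T2 reflect across z = 0: (-9/2, 6, -1) → (-9/2, 6, 1)
T3 rotate right-handed about the z-axis with cos θ = -12/13, sin θ = 5/13: (-9/2, 6, 1) → (24/13, -189/26, 1)
T4 reflect across y = 0: (24/13, -189/26, 1) → (24/13, 189/26, 1)
T5 reflect across y = 0: (24/13, 189/26, 1) → (24/13, -189/26, 1)

T(p) = (24/13, -189/26, 1)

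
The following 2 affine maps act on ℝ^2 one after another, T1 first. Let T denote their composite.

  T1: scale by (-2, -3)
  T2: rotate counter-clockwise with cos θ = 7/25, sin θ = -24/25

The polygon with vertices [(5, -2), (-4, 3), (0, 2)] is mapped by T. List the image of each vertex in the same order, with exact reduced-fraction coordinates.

image vertices: (74/25, 282/25), (-32/5, -51/5), (-144/25, -42/25)

T1 scale by (-2, -3): (5, -2) → (-10, 6); (-4, 3) → (8, -9); (0, 2) → (0, -6)
T2 rotate counter-clockwise with cos θ = 7/25, sin θ = -24/25: (-10, 6) → (74/25, 282/25); (8, -9) → (-32/5, -51/5); (0, -6) → (-144/25, -42/25)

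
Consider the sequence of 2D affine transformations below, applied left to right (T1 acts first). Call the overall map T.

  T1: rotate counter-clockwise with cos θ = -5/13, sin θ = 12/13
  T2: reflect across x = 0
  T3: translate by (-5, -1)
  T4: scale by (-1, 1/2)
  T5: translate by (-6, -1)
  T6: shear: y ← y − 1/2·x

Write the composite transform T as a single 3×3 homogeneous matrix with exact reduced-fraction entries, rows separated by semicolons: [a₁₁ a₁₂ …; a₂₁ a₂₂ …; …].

T1 = [-5/13 -12/13 0; 12/13 -5/13 0; 0 0 1]
T2·T1 = [5/13 12/13 0; 12/13 -5/13 0; 0 0 1]
T3·…·T1 = [5/13 12/13 -5; 12/13 -5/13 -1; 0 0 1]
T4·…·T1 = [-5/13 -12/13 5; 6/13 -5/26 -1/2; 0 0 1]
T5·…·T1 = [-5/13 -12/13 -1; 6/13 -5/26 -3/2; 0 0 1]
T6·…·T1 = [-5/13 -12/13 -1; 17/26 7/26 -1; 0 0 1]

T = [-5/13 -12/13 -1; 17/26 7/26 -1; 0 0 1]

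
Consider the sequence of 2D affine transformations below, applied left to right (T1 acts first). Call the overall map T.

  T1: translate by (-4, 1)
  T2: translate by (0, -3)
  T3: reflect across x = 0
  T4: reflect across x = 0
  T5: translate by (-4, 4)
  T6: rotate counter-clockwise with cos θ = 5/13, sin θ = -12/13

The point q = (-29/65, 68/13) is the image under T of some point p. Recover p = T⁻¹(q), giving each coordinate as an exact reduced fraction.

p = (3, -2/5)

T1 = [1 0 -4; 0 1 1; 0 0 1]
T2·T1 = [1 0 -4; 0 1 -2; 0 0 1]
T3·…·T1 = [-1 0 4; 0 1 -2; 0 0 1]
T4·…·T1 = [1 0 -4; 0 1 -2; 0 0 1]
T5·…·T1 = [1 0 -8; 0 1 2; 0 0 1]
T6·…·T1 = [5/13 12/13 -16/13; -12/13 5/13 106/13; 0 0 1]
det M = 1; M⁻¹ = [5/13 -12/13 8; 12/13 5/13 -2; 0 0 1]
M⁻¹ · (-29/65, 68/13)ᵀ = (3, -2/5)ᵀ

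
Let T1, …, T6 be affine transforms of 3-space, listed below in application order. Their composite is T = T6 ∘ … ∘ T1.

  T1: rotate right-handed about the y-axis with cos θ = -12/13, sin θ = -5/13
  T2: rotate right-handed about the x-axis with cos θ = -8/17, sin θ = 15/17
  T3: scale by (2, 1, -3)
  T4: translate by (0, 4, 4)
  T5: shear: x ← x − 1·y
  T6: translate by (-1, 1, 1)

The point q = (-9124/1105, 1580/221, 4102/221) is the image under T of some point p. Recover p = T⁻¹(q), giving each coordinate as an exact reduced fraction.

p = (3/5, -5, 0)

T1 = [-12/13 0 -5/13 0; 0 1 0 0; 5/13 0 -12/13 0; 0 0 0 1]
T2·T1 = [-12/13 0 -5/13 0; -75/221 -8/17 180/221 0; -40/221 15/17 96/221 0; 0 0 0 1]
T3·…·T1 = [-24/13 0 -10/13 0; -75/221 -8/17 180/221 0; 120/221 -45/17 -288/221 0; 0 0 0 1]
T4·…·T1 = [-24/13 0 -10/13 0; -75/221 -8/17 180/221 4; 120/221 -45/17 -288/221 4; 0 0 0 1]
T5·…·T1 = [-333/221 8/17 -350/221 -4; -75/221 -8/17 180/221 4; 120/221 -45/17 -288/221 4; 0 0 0 1]
T6·…·T1 = [-333/221 8/17 -350/221 -5; -75/221 -8/17 180/221 5; 120/221 -45/17 -288/221 5; 0 0 0 1]
det M = -6; M⁻¹ = [-6/13 -177/221 40/663 925/663; 0 -8/17 -5/17 65/17; -5/26 275/442 -32/221 -740/221; 0 0 0 1]
M⁻¹ · (-9124/1105, 1580/221, 4102/221)ᵀ = (3/5, -5, 0)ᵀ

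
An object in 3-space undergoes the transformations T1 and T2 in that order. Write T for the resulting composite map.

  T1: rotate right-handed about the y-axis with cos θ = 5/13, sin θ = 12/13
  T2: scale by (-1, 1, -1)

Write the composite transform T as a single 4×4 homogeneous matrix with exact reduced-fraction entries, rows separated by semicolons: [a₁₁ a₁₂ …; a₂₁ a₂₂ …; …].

T1 = [5/13 0 12/13 0; 0 1 0 0; -12/13 0 5/13 0; 0 0 0 1]
T2·T1 = [-5/13 0 -12/13 0; 0 1 0 0; 12/13 0 -5/13 0; 0 0 0 1]

T = [-5/13 0 -12/13 0; 0 1 0 0; 12/13 0 -5/13 0; 0 0 0 1]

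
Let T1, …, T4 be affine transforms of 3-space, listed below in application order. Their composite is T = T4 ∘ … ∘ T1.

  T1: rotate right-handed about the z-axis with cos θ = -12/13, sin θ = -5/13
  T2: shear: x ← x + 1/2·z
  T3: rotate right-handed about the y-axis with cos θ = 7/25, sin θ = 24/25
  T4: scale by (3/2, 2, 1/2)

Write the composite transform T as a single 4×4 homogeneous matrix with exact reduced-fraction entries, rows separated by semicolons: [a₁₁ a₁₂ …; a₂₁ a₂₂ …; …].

T = [-126/325 21/130 33/20 0; -10/13 -24/13 0 0; 144/325 -12/65 -1/10 0; 0 0 0 1]

T1 = [-12/13 5/13 0 0; -5/13 -12/13 0 0; 0 0 1 0; 0 0 0 1]
T2·T1 = [-12/13 5/13 1/2 0; -5/13 -12/13 0 0; 0 0 1 0; 0 0 0 1]
T3·…·T1 = [-84/325 7/65 11/10 0; -5/13 -12/13 0 0; 288/325 -24/65 -1/5 0; 0 0 0 1]
T4·…·T1 = [-126/325 21/130 33/20 0; -10/13 -24/13 0 0; 144/325 -12/65 -1/10 0; 0 0 0 1]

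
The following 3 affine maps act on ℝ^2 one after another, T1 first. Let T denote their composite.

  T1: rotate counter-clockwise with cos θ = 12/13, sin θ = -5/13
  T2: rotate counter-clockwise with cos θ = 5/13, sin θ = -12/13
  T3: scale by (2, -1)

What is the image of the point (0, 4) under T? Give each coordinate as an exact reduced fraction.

T(p) = (8, 0)

T1 rotate counter-clockwise with cos θ = 12/13, sin θ = -5/13: (0, 4) → (20/13, 48/13)
T2 rotate counter-clockwise with cos θ = 5/13, sin θ = -12/13: (20/13, 48/13) → (4, 0)
T3 scale by (2, -1): (4, 0) → (8, 0)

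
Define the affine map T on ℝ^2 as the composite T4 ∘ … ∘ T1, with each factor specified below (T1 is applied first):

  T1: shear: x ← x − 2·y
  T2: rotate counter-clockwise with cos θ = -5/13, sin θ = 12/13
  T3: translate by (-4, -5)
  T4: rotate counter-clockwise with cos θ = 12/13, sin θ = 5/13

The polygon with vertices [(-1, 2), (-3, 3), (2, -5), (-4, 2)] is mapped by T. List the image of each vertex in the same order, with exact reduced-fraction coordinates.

image vertices: (63/169, -1875/169), (424/169, -2471/169), (-88/13, 76/13), (423/169, -2232/169)

T1 shear: x ← x − 2·y: (-1, 2) → (-5, 2); (-3, 3) → (-9, 3); (2, -5) → (12, -5); (-4, 2) → (-8, 2)
T2 rotate counter-clockwise with cos θ = -5/13, sin θ = 12/13: (-5, 2) → (1/13, -70/13); (-9, 3) → (9/13, -123/13); (12, -5) → (0, 13); (-8, 2) → (16/13, -106/13)
T3 translate by (-4, -5): (1/13, -70/13) → (-51/13, -135/13); (9/13, -123/13) → (-43/13, -188/13); (0, 13) → (-4, 8); (16/13, -106/13) → (-36/13, -171/13)
T4 rotate counter-clockwise with cos θ = 12/13, sin θ = 5/13: (-51/13, -135/13) → (63/169, -1875/169); (-43/13, -188/13) → (424/169, -2471/169); (-4, 8) → (-88/13, 76/13); (-36/13, -171/13) → (423/169, -2232/169)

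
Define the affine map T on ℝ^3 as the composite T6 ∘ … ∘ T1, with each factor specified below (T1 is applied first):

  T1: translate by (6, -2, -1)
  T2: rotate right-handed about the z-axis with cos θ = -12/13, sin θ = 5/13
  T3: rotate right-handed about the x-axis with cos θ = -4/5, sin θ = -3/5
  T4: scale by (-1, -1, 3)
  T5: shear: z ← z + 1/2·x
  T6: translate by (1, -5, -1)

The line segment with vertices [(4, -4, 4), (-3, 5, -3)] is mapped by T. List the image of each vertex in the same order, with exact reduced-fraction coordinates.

T1 translate by (6, -2, -1): (4, -4, 4) → (10, -6, 3); (-3, 5, -3) → (3, 3, -4)
T2 rotate right-handed about the z-axis with cos θ = -12/13, sin θ = 5/13: (10, -6, 3) → (-90/13, 122/13, 3); (3, 3, -4) → (-51/13, -21/13, -4)
T3 rotate right-handed about the x-axis with cos θ = -4/5, sin θ = -3/5: (-90/13, 122/13, 3) → (-90/13, -371/65, -522/65); (-51/13, -21/13, -4) → (-51/13, -72/65, 271/65)
T4 scale by (-1, -1, 3): (-90/13, -371/65, -522/65) → (90/13, 371/65, -1566/65); (-51/13, -72/65, 271/65) → (51/13, 72/65, 813/65)
T5 shear: z ← z + 1/2·x: (90/13, 371/65, -1566/65) → (90/13, 371/65, -1341/65); (51/13, 72/65, 813/65) → (51/13, 72/65, 1881/130)
T6 translate by (1, -5, -1): (90/13, 371/65, -1341/65) → (103/13, 46/65, -1406/65); (51/13, 72/65, 1881/130) → (64/13, -253/65, 1751/130)

image vertices: (103/13, 46/65, -1406/65), (64/13, -253/65, 1751/130)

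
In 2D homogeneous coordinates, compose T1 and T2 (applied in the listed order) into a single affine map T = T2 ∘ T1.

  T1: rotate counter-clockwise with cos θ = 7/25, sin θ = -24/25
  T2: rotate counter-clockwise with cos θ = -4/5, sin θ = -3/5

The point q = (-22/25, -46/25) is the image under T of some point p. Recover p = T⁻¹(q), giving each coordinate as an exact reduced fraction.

T1 = [7/25 24/25 0; -24/25 7/25 0; 0 0 1]
T2·T1 = [-4/5 -3/5 0; 3/5 -4/5 0; 0 0 1]
det M = 1; M⁻¹ = [-4/5 3/5 0; -3/5 -4/5 0; 0 0 1]
M⁻¹ · (-22/25, -46/25)ᵀ = (-2/5, 2)ᵀ

p = (-2/5, 2)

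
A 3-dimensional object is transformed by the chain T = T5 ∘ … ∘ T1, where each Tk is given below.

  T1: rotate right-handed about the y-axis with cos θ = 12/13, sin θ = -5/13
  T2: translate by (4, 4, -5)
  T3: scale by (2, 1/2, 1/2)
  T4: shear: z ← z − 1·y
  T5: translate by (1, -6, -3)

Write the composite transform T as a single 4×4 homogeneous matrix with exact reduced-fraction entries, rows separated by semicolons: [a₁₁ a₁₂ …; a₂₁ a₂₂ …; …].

T = [24/13 0 -10/13 9; 0 1/2 0 -4; 5/26 -1/2 6/13 -15/2; 0 0 0 1]

T1 = [12/13 0 -5/13 0; 0 1 0 0; 5/13 0 12/13 0; 0 0 0 1]
T2·T1 = [12/13 0 -5/13 4; 0 1 0 4; 5/13 0 12/13 -5; 0 0 0 1]
T3·…·T1 = [24/13 0 -10/13 8; 0 1/2 0 2; 5/26 0 6/13 -5/2; 0 0 0 1]
T4·…·T1 = [24/13 0 -10/13 8; 0 1/2 0 2; 5/26 -1/2 6/13 -9/2; 0 0 0 1]
T5·…·T1 = [24/13 0 -10/13 9; 0 1/2 0 -4; 5/26 -1/2 6/13 -15/2; 0 0 0 1]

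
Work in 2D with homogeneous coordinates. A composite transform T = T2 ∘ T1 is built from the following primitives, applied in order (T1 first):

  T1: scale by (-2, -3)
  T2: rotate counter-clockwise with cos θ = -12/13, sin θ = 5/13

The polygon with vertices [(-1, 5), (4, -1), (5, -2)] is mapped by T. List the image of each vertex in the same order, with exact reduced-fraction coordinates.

image vertices: (51/13, 190/13), (81/13, -76/13), (90/13, -122/13)

T1 scale by (-2, -3): (-1, 5) → (2, -15); (4, -1) → (-8, 3); (5, -2) → (-10, 6)
T2 rotate counter-clockwise with cos θ = -12/13, sin θ = 5/13: (2, -15) → (51/13, 190/13); (-8, 3) → (81/13, -76/13); (-10, 6) → (90/13, -122/13)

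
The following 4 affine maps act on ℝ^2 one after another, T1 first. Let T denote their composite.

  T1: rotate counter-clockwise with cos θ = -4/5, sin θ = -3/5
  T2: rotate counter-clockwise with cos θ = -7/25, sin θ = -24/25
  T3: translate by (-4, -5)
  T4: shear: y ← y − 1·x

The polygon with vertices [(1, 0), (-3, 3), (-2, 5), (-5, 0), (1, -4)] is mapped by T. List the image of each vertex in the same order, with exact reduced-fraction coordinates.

image vertices: (-544/125, 36/125), (-719/125, -389/125), (-997/125, -82/125), (-56/25, -186/25), (-76/125, -256/125)

T1 rotate counter-clockwise with cos θ = -4/5, sin θ = -3/5: (1, 0) → (-4/5, -3/5); (-3, 3) → (21/5, -3/5); (-2, 5) → (23/5, -14/5); (-5, 0) → (4, 3); (1, -4) → (-16/5, 13/5)
T2 rotate counter-clockwise with cos θ = -7/25, sin θ = -24/25: (-4/5, -3/5) → (-44/125, 117/125); (21/5, -3/5) → (-219/125, -483/125); (23/5, -14/5) → (-497/125, -454/125); (4, 3) → (44/25, -117/25); (-16/5, 13/5) → (424/125, 293/125)
T3 translate by (-4, -5): (-44/125, 117/125) → (-544/125, -508/125); (-219/125, -483/125) → (-719/125, -1108/125); (-497/125, -454/125) → (-997/125, -1079/125); (44/25, -117/25) → (-56/25, -242/25); (424/125, 293/125) → (-76/125, -332/125)
T4 shear: y ← y − 1·x: (-544/125, -508/125) → (-544/125, 36/125); (-719/125, -1108/125) → (-719/125, -389/125); (-997/125, -1079/125) → (-997/125, -82/125); (-56/25, -242/25) → (-56/25, -186/25); (-76/125, -332/125) → (-76/125, -256/125)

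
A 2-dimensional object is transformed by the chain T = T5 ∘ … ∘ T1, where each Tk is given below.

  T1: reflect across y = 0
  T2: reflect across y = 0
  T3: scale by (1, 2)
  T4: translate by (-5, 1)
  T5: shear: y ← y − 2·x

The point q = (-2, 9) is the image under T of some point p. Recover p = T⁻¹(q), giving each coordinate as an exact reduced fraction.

T1 = [1 0 0; 0 -1 0; 0 0 1]
T2·T1 = [1 0 0; 0 1 0; 0 0 1]
T3·…·T1 = [1 0 0; 0 2 0; 0 0 1]
T4·…·T1 = [1 0 -5; 0 2 1; 0 0 1]
T5·…·T1 = [1 0 -5; -2 2 11; 0 0 1]
det M = 2; M⁻¹ = [1 0 5; 1 1/2 -1/2; 0 0 1]
M⁻¹ · (-2, 9)ᵀ = (3, 2)ᵀ

p = (3, 2)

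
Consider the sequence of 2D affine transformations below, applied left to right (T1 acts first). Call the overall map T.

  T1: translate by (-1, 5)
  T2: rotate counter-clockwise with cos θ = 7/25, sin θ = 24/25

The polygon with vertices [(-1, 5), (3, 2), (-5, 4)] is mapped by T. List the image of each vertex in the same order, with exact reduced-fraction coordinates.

T1 translate by (-1, 5): (-1, 5) → (-2, 10); (3, 2) → (2, 7); (-5, 4) → (-6, 9)
T2 rotate counter-clockwise with cos θ = 7/25, sin θ = 24/25: (-2, 10) → (-254/25, 22/25); (2, 7) → (-154/25, 97/25); (-6, 9) → (-258/25, -81/25)

image vertices: (-254/25, 22/25), (-154/25, 97/25), (-258/25, -81/25)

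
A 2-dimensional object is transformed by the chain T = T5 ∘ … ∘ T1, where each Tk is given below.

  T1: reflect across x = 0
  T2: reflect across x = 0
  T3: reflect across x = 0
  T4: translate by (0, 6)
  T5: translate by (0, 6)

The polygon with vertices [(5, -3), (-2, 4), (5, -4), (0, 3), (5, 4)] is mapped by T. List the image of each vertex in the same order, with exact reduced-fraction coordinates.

image vertices: (-5, 9), (2, 16), (-5, 8), (0, 15), (-5, 16)

T1 reflect across x = 0: (5, -3) → (-5, -3); (-2, 4) → (2, 4); (5, -4) → (-5, -4); (0, 3) → (0, 3); (5, 4) → (-5, 4)
T2 reflect across x = 0: (-5, -3) → (5, -3); (2, 4) → (-2, 4); (-5, -4) → (5, -4); (0, 3) → (0, 3); (-5, 4) → (5, 4)
T3 reflect across x = 0: (5, -3) → (-5, -3); (-2, 4) → (2, 4); (5, -4) → (-5, -4); (0, 3) → (0, 3); (5, 4) → (-5, 4)
T4 translate by (0, 6): (-5, -3) → (-5, 3); (2, 4) → (2, 10); (-5, -4) → (-5, 2); (0, 3) → (0, 9); (-5, 4) → (-5, 10)
T5 translate by (0, 6): (-5, 3) → (-5, 9); (2, 10) → (2, 16); (-5, 2) → (-5, 8); (0, 9) → (0, 15); (-5, 10) → (-5, 16)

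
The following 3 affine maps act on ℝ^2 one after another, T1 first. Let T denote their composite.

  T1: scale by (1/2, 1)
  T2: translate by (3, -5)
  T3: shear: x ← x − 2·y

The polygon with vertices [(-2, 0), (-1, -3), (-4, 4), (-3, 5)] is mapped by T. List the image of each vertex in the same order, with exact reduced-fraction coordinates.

T1 scale by (1/2, 1): (-2, 0) → (-1, 0); (-1, -3) → (-1/2, -3); (-4, 4) → (-2, 4); (-3, 5) → (-3/2, 5)
T2 translate by (3, -5): (-1, 0) → (2, -5); (-1/2, -3) → (5/2, -8); (-2, 4) → (1, -1); (-3/2, 5) → (3/2, 0)
T3 shear: x ← x − 2·y: (2, -5) → (12, -5); (5/2, -8) → (37/2, -8); (1, -1) → (3, -1); (3/2, 0) → (3/2, 0)

image vertices: (12, -5), (37/2, -8), (3, -1), (3/2, 0)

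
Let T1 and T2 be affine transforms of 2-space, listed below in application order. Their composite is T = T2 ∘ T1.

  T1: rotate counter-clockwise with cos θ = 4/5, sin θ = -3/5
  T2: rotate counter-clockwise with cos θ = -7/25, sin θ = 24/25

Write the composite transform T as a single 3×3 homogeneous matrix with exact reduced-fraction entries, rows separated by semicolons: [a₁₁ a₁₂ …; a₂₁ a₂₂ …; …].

T1 = [4/5 3/5 0; -3/5 4/5 0; 0 0 1]
T2·T1 = [44/125 -117/125 0; 117/125 44/125 0; 0 0 1]

T = [44/125 -117/125 0; 117/125 44/125 0; 0 0 1]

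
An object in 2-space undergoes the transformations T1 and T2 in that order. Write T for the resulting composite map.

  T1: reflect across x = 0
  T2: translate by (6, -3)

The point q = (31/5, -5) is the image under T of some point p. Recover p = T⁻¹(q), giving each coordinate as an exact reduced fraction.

p = (-1/5, -2)

T1 = [-1 0 0; 0 1 0; 0 0 1]
T2·T1 = [-1 0 6; 0 1 -3; 0 0 1]
det M = -1; M⁻¹ = [-1 0 6; 0 1 3; 0 0 1]
M⁻¹ · (31/5, -5)ᵀ = (-1/5, -2)ᵀ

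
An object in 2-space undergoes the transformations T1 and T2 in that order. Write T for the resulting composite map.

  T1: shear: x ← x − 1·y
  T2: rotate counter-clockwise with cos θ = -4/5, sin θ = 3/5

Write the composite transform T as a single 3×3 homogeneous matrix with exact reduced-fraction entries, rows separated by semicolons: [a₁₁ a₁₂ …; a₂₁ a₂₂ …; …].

T1 = [1 -1 0; 0 1 0; 0 0 1]
T2·T1 = [-4/5 1/5 0; 3/5 -7/5 0; 0 0 1]

T = [-4/5 1/5 0; 3/5 -7/5 0; 0 0 1]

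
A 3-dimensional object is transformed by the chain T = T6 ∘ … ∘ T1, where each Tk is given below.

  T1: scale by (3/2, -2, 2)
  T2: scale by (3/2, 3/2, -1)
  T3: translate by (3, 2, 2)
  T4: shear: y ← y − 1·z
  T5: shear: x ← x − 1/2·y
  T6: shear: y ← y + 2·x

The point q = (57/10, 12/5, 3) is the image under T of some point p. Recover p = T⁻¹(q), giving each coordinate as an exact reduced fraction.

p = (-4/5, 8/3, -1/2)

T1 = [3/2 0 0 0; 0 -2 0 0; 0 0 2 0; 0 0 0 1]
T2·T1 = [9/4 0 0 0; 0 -3 0 0; 0 0 -2 0; 0 0 0 1]
T3·…·T1 = [9/4 0 0 3; 0 -3 0 2; 0 0 -2 2; 0 0 0 1]
T4·…·T1 = [9/4 0 0 3; 0 -3 2 0; 0 0 -2 2; 0 0 0 1]
T5·…·T1 = [9/4 3/2 -1 3; 0 -3 2 0; 0 0 -2 2; 0 0 0 1]
T6·…·T1 = [9/4 3/2 -1 3; 9/2 0 0 6; 0 0 -2 2; 0 0 0 1]
det M = 27/2; M⁻¹ = [0 2/9 0 -4/3; 2/3 -1/3 -1/3 2/3; 0 0 -1/2 1; 0 0 0 1]
M⁻¹ · (57/10, 12/5, 3)ᵀ = (-4/5, 8/3, -1/2)ᵀ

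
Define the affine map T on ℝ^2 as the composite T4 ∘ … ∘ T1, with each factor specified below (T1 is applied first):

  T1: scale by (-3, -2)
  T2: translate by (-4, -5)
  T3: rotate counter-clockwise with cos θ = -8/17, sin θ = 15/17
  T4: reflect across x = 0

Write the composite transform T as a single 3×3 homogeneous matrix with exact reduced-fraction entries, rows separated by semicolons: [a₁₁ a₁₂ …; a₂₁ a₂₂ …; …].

T1 = [-3 0 0; 0 -2 0; 0 0 1]
T2·T1 = [-3 0 -4; 0 -2 -5; 0 0 1]
T3·…·T1 = [24/17 30/17 107/17; -45/17 16/17 -20/17; 0 0 1]
T4·…·T1 = [-24/17 -30/17 -107/17; -45/17 16/17 -20/17; 0 0 1]

T = [-24/17 -30/17 -107/17; -45/17 16/17 -20/17; 0 0 1]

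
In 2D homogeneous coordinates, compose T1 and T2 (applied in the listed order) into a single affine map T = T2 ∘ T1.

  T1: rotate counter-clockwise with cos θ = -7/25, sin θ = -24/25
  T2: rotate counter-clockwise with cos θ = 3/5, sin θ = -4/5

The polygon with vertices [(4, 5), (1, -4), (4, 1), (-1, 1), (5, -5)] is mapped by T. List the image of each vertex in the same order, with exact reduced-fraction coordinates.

T1 rotate counter-clockwise with cos θ = -7/25, sin θ = -24/25: (4, 5) → (92/25, -131/25); (1, -4) → (-103/25, 4/25); (4, 1) → (-4/25, -103/25); (-1, 1) → (31/25, 17/25); (5, -5) → (-31/5, -17/5)
T2 rotate counter-clockwise with cos θ = 3/5, sin θ = -4/5: (92/25, -131/25) → (-248/125, -761/125); (-103/25, 4/25) → (-293/125, 424/125); (-4/25, -103/25) → (-424/125, -293/125); (31/25, 17/25) → (161/125, -73/125); (-31/5, -17/5) → (-161/25, 73/25)

image vertices: (-248/125, -761/125), (-293/125, 424/125), (-424/125, -293/125), (161/125, -73/125), (-161/25, 73/25)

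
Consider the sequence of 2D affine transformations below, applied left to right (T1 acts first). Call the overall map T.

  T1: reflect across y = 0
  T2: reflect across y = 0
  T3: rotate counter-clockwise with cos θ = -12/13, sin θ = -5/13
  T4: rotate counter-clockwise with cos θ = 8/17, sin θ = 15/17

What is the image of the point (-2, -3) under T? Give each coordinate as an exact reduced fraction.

T1 reflect across y = 0: (-2, -3) → (-2, 3)
T2 reflect across y = 0: (-2, 3) → (-2, -3)
T3 rotate counter-clockwise with cos θ = -12/13, sin θ = -5/13: (-2, -3) → (9/13, 46/13)
T4 rotate counter-clockwise with cos θ = 8/17, sin θ = 15/17: (9/13, 46/13) → (-618/221, 503/221)

T(p) = (-618/221, 503/221)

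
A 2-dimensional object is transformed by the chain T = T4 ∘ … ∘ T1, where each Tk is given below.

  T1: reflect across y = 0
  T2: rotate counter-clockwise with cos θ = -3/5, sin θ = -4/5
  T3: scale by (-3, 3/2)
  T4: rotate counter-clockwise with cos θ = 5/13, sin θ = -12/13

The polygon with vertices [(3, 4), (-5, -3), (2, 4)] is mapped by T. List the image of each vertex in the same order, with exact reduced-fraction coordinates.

T1 reflect across y = 0: (3, 4) → (3, -4); (-5, -3) → (-5, 3); (2, 4) → (2, -4)
T2 rotate counter-clockwise with cos θ = -3/5, sin θ = -4/5: (3, -4) → (-5, 0); (-5, 3) → (27/5, 11/5); (2, -4) → (-22/5, 4/5)
T3 scale by (-3, 3/2): (-5, 0) → (15, 0); (27/5, 11/5) → (-81/5, 33/10); (-22/5, 4/5) → (66/5, 6/5)
T4 rotate counter-clockwise with cos θ = 5/13, sin θ = -12/13: (15, 0) → (75/13, -180/13); (-81/5, 33/10) → (-207/65, 2109/130); (66/5, 6/5) → (402/65, -762/65)

image vertices: (75/13, -180/13), (-207/65, 2109/130), (402/65, -762/65)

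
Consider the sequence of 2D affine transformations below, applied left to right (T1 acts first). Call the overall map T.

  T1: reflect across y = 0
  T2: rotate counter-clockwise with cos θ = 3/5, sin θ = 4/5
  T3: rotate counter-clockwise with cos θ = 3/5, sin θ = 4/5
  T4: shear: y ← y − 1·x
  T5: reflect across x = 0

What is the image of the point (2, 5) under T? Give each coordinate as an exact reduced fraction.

T1 reflect across y = 0: (2, 5) → (2, -5)
T2 rotate counter-clockwise with cos θ = 3/5, sin θ = 4/5: (2, -5) → (26/5, -7/5)
T3 rotate counter-clockwise with cos θ = 3/5, sin θ = 4/5: (26/5, -7/5) → (106/25, 83/25)
T4 shear: y ← y − 1·x: (106/25, 83/25) → (106/25, -23/25)
T5 reflect across x = 0: (106/25, -23/25) → (-106/25, -23/25)

T(p) = (-106/25, -23/25)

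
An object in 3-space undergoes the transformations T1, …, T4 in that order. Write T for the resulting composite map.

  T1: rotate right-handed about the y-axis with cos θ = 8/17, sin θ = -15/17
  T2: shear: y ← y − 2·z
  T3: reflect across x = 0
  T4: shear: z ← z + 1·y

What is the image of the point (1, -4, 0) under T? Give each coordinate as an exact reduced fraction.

T(p) = (-8/17, -98/17, -83/17)

T1 rotate right-handed about the y-axis with cos θ = 8/17, sin θ = -15/17: (1, -4, 0) → (8/17, -4, 15/17)
T2 shear: y ← y − 2·z: (8/17, -4, 15/17) → (8/17, -98/17, 15/17)
T3 reflect across x = 0: (8/17, -98/17, 15/17) → (-8/17, -98/17, 15/17)
T4 shear: z ← z + 1·y: (-8/17, -98/17, 15/17) → (-8/17, -98/17, -83/17)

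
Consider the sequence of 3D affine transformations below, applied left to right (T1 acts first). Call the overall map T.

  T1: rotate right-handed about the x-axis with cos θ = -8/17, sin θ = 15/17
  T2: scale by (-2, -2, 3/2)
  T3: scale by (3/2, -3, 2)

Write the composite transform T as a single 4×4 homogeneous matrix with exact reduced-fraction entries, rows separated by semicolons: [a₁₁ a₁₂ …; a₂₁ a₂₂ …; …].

T1 = [1 0 0 0; 0 -8/17 -15/17 0; 0 15/17 -8/17 0; 0 0 0 1]
T2·T1 = [-2 0 0 0; 0 16/17 30/17 0; 0 45/34 -12/17 0; 0 0 0 1]
T3·…·T1 = [-3 0 0 0; 0 -48/17 -90/17 0; 0 45/17 -24/17 0; 0 0 0 1]

T = [-3 0 0 0; 0 -48/17 -90/17 0; 0 45/17 -24/17 0; 0 0 0 1]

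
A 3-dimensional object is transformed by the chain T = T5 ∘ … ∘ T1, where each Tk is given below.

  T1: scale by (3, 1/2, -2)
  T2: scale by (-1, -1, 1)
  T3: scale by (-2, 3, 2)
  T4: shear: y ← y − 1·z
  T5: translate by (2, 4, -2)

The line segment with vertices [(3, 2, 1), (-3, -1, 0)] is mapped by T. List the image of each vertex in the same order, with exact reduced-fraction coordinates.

T1 scale by (3, 1/2, -2): (3, 2, 1) → (9, 1, -2); (-3, -1, 0) → (-9, -1/2, 0)
T2 scale by (-1, -1, 1): (9, 1, -2) → (-9, -1, -2); (-9, -1/2, 0) → (9, 1/2, 0)
T3 scale by (-2, 3, 2): (-9, -1, -2) → (18, -3, -4); (9, 1/2, 0) → (-18, 3/2, 0)
T4 shear: y ← y − 1·z: (18, -3, -4) → (18, 1, -4); (-18, 3/2, 0) → (-18, 3/2, 0)
T5 translate by (2, 4, -2): (18, 1, -4) → (20, 5, -6); (-18, 3/2, 0) → (-16, 11/2, -2)

image vertices: (20, 5, -6), (-16, 11/2, -2)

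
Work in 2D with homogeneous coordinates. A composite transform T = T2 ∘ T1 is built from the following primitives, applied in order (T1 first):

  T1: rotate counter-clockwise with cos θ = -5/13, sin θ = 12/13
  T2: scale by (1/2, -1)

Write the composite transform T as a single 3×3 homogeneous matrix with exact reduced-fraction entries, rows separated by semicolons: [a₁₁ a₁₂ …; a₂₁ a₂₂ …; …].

T = [-5/26 -6/13 0; -12/13 5/13 0; 0 0 1]

T1 = [-5/13 -12/13 0; 12/13 -5/13 0; 0 0 1]
T2·T1 = [-5/26 -6/13 0; -12/13 5/13 0; 0 0 1]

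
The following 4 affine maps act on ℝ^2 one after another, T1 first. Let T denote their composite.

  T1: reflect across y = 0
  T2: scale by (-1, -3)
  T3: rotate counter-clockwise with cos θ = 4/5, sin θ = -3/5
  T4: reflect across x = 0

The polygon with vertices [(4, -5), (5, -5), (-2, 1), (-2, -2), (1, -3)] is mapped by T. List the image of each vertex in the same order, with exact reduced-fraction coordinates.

T1 reflect across y = 0: (4, -5) → (4, 5); (5, -5) → (5, 5); (-2, 1) → (-2, -1); (-2, -2) → (-2, 2); (1, -3) → (1, 3)
T2 scale by (-1, -3): (4, 5) → (-4, -15); (5, 5) → (-5, -15); (-2, -1) → (2, 3); (-2, 2) → (2, -6); (1, 3) → (-1, -9)
T3 rotate counter-clockwise with cos θ = 4/5, sin θ = -3/5: (-4, -15) → (-61/5, -48/5); (-5, -15) → (-13, -9); (2, 3) → (17/5, 6/5); (2, -6) → (-2, -6); (-1, -9) → (-31/5, -33/5)
T4 reflect across x = 0: (-61/5, -48/5) → (61/5, -48/5); (-13, -9) → (13, -9); (17/5, 6/5) → (-17/5, 6/5); (-2, -6) → (2, -6); (-31/5, -33/5) → (31/5, -33/5)

image vertices: (61/5, -48/5), (13, -9), (-17/5, 6/5), (2, -6), (31/5, -33/5)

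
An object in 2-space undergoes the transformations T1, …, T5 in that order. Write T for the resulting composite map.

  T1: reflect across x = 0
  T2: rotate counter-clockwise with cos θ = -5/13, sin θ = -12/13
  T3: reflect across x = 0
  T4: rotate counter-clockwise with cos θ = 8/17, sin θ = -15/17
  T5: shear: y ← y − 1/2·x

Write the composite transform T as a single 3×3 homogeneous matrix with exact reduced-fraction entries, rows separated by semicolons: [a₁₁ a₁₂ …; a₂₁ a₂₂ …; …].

T = [140/221 -171/221 0; 101/221 451/442 0; 0 0 1]

T1 = [-1 0 0; 0 1 0; 0 0 1]
T2·T1 = [5/13 12/13 0; 12/13 -5/13 0; 0 0 1]
T3·…·T1 = [-5/13 -12/13 0; 12/13 -5/13 0; 0 0 1]
T4·…·T1 = [140/221 -171/221 0; 171/221 140/221 0; 0 0 1]
T5·…·T1 = [140/221 -171/221 0; 101/221 451/442 0; 0 0 1]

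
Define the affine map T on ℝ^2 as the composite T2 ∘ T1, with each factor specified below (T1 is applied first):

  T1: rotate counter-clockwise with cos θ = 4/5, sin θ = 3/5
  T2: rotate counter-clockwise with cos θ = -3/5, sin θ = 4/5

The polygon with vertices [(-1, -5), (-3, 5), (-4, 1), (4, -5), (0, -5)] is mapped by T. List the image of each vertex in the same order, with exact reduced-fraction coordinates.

image vertices: (59/25, 113/25), (37/25, -141/25), (89/25, -52/25), (-61/25, 148/25), (7/5, 24/5)

T1 rotate counter-clockwise with cos θ = 4/5, sin θ = 3/5: (-1, -5) → (11/5, -23/5); (-3, 5) → (-27/5, 11/5); (-4, 1) → (-19/5, -8/5); (4, -5) → (31/5, -8/5); (0, -5) → (3, -4)
T2 rotate counter-clockwise with cos θ = -3/5, sin θ = 4/5: (11/5, -23/5) → (59/25, 113/25); (-27/5, 11/5) → (37/25, -141/25); (-19/5, -8/5) → (89/25, -52/25); (31/5, -8/5) → (-61/25, 148/25); (3, -4) → (7/5, 24/5)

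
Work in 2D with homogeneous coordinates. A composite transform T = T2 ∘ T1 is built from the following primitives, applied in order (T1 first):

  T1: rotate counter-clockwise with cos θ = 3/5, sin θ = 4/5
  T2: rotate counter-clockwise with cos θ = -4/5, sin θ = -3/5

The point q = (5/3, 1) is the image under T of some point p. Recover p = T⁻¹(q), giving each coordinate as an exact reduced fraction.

p = (-1, 5/3)

T1 = [3/5 -4/5 0; 4/5 3/5 0; 0 0 1]
T2·T1 = [0 1 0; -1 0 0; 0 0 1]
det M = 1; M⁻¹ = [0 -1 0; 1 0 0; 0 0 1]
M⁻¹ · (5/3, 1)ᵀ = (-1, 5/3)ᵀ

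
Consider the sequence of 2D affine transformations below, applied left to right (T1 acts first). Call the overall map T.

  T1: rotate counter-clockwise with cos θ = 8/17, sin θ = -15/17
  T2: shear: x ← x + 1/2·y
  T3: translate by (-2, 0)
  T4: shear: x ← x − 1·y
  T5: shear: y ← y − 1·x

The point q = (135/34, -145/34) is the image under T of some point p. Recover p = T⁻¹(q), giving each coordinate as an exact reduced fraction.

T1 = [8/17 15/17 0; -15/17 8/17 0; 0 0 1]
T2·T1 = [1/34 19/17 0; -15/17 8/17 0; 0 0 1]
T3·…·T1 = [1/34 19/17 -2; -15/17 8/17 0; 0 0 1]
T4·…·T1 = [31/34 11/17 -2; -15/17 8/17 0; 0 0 1]
T5·…·T1 = [31/34 11/17 -2; -61/34 -3/17 2; 0 0 1]
det M = 1; M⁻¹ = [-3/17 -11/17 16/17; 61/34 31/34 30/17; 0 0 1]
M⁻¹ · (135/34, -145/34)ᵀ = (3, 5)ᵀ

p = (3, 5)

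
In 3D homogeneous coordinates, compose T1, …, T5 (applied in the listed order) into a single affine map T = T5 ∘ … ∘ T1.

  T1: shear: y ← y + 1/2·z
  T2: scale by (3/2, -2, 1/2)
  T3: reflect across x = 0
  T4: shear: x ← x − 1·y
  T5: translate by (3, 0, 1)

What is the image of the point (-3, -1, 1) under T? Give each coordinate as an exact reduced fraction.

T(p) = (13/2, 1, 3/2)

T1 shear: y ← y + 1/2·z: (-3, -1, 1) → (-3, -1/2, 1)
T2 scale by (3/2, -2, 1/2): (-3, -1/2, 1) → (-9/2, 1, 1/2)
T3 reflect across x = 0: (-9/2, 1, 1/2) → (9/2, 1, 1/2)
T4 shear: x ← x − 1·y: (9/2, 1, 1/2) → (7/2, 1, 1/2)
T5 translate by (3, 0, 1): (7/2, 1, 1/2) → (13/2, 1, 3/2)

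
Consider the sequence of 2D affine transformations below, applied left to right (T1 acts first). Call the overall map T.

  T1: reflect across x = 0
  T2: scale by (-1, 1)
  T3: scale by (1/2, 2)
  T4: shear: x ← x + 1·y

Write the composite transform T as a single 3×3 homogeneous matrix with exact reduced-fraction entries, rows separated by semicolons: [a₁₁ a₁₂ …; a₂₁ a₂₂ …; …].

T = [1/2 2 0; 0 2 0; 0 0 1]

T1 = [-1 0 0; 0 1 0; 0 0 1]
T2·T1 = [1 0 0; 0 1 0; 0 0 1]
T3·…·T1 = [1/2 0 0; 0 2 0; 0 0 1]
T4·…·T1 = [1/2 2 0; 0 2 0; 0 0 1]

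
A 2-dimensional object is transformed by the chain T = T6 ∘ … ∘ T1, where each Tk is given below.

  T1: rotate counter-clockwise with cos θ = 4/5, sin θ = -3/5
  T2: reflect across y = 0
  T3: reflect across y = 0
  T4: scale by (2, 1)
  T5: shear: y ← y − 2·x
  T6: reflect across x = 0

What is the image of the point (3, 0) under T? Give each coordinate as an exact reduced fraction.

T1 rotate counter-clockwise with cos θ = 4/5, sin θ = -3/5: (3, 0) → (12/5, -9/5)
T2 reflect across y = 0: (12/5, -9/5) → (12/5, 9/5)
T3 reflect across y = 0: (12/5, 9/5) → (12/5, -9/5)
T4 scale by (2, 1): (12/5, -9/5) → (24/5, -9/5)
T5 shear: y ← y − 2·x: (24/5, -9/5) → (24/5, -57/5)
T6 reflect across x = 0: (24/5, -57/5) → (-24/5, -57/5)

T(p) = (-24/5, -57/5)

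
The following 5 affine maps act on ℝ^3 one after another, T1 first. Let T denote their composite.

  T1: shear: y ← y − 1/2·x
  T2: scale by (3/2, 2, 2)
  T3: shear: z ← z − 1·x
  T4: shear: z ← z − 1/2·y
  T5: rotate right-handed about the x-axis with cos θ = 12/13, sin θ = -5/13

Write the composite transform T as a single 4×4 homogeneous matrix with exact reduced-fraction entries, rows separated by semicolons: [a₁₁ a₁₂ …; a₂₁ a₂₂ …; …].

T = [3/2 0 0 0; -17/13 19/13 10/13 0; -7/13 -22/13 24/13 0; 0 0 0 1]

T1 = [1 0 0 0; -1/2 1 0 0; 0 0 1 0; 0 0 0 1]
T2·T1 = [3/2 0 0 0; -1 2 0 0; 0 0 2 0; 0 0 0 1]
T3·…·T1 = [3/2 0 0 0; -1 2 0 0; -3/2 0 2 0; 0 0 0 1]
T4·…·T1 = [3/2 0 0 0; -1 2 0 0; -1 -1 2 0; 0 0 0 1]
T5·…·T1 = [3/2 0 0 0; -17/13 19/13 10/13 0; -7/13 -22/13 24/13 0; 0 0 0 1]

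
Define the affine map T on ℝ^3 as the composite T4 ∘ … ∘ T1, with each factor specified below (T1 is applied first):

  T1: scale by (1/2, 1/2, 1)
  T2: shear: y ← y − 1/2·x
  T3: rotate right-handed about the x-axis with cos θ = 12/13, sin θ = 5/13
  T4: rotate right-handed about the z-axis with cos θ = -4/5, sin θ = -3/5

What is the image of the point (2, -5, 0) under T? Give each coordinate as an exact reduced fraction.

T1 scale by (1/2, 1/2, 1): (2, -5, 0) → (1, -5/2, 0)
T2 shear: y ← y − 1/2·x: (1, -5/2, 0) → (1, -3, 0)
T3 rotate right-handed about the x-axis with cos θ = 12/13, sin θ = 5/13: (1, -3, 0) → (1, -36/13, -15/13)
T4 rotate right-handed about the z-axis with cos θ = -4/5, sin θ = -3/5: (1, -36/13, -15/13) → (-32/13, 21/13, -15/13)

T(p) = (-32/13, 21/13, -15/13)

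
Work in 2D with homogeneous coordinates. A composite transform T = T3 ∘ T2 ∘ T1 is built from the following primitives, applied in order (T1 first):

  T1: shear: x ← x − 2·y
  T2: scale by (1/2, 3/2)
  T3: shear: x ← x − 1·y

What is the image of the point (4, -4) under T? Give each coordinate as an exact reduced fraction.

T(p) = (12, -6)

T1 shear: x ← x − 2·y: (4, -4) → (12, -4)
T2 scale by (1/2, 3/2): (12, -4) → (6, -6)
T3 shear: x ← x − 1·y: (6, -6) → (12, -6)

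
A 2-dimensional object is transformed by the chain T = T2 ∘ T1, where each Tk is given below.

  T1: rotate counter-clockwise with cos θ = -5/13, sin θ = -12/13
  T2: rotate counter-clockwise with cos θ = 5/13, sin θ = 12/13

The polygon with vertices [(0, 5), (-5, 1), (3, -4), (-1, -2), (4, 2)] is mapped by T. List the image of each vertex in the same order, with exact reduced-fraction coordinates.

image vertices: (600/169, 595/169), (-475/169, 719/169), (-123/169, -836/169), (-359/169, -118/169), (716/169, -242/169)

T1 rotate counter-clockwise with cos θ = -5/13, sin θ = -12/13: (0, 5) → (60/13, -25/13); (-5, 1) → (37/13, 55/13); (3, -4) → (-63/13, -16/13); (-1, -2) → (-19/13, 22/13); (4, 2) → (4/13, -58/13)
T2 rotate counter-clockwise with cos θ = 5/13, sin θ = 12/13: (60/13, -25/13) → (600/169, 595/169); (37/13, 55/13) → (-475/169, 719/169); (-63/13, -16/13) → (-123/169, -836/169); (-19/13, 22/13) → (-359/169, -118/169); (4/13, -58/13) → (716/169, -242/169)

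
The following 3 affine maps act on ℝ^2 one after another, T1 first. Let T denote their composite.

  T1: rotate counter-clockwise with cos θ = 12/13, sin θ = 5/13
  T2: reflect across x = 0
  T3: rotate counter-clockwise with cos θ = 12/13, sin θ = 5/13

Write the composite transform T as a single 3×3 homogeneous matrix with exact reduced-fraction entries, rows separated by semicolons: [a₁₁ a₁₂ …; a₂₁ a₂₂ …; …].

T1 = [12/13 -5/13 0; 5/13 12/13 0; 0 0 1]
T2·T1 = [-12/13 5/13 0; 5/13 12/13 0; 0 0 1]
T3·…·T1 = [-1 0 0; 0 1 0; 0 0 1]

T = [-1 0 0; 0 1 0; 0 0 1]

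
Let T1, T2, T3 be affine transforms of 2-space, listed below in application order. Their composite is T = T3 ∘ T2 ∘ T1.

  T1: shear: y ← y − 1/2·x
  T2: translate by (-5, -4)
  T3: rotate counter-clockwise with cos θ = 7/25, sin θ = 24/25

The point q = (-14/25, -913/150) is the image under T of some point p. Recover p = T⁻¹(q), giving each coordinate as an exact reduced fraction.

T1 = [1 0 0; -1/2 1 0; 0 0 1]
T2·T1 = [1 0 -5; -1/2 1 -4; 0 0 1]
T3·…·T1 = [19/25 -24/25 61/25; 41/50 7/25 -148/25; 0 0 1]
det M = 1; M⁻¹ = [7/25 24/25 5; -41/50 19/25 13/2; 0 0 1]
M⁻¹ · (-14/25, -913/150)ᵀ = (-1, 7/3)ᵀ

p = (-1, 7/3)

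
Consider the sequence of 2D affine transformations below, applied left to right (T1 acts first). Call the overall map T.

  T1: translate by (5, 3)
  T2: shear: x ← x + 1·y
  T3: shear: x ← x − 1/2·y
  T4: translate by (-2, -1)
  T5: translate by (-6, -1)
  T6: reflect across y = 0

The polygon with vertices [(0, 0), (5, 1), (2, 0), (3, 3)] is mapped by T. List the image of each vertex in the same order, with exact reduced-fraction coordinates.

T1 translate by (5, 3): (0, 0) → (5, 3); (5, 1) → (10, 4); (2, 0) → (7, 3); (3, 3) → (8, 6)
T2 shear: x ← x + 1·y: (5, 3) → (8, 3); (10, 4) → (14, 4); (7, 3) → (10, 3); (8, 6) → (14, 6)
T3 shear: x ← x − 1/2·y: (8, 3) → (13/2, 3); (14, 4) → (12, 4); (10, 3) → (17/2, 3); (14, 6) → (11, 6)
T4 translate by (-2, -1): (13/2, 3) → (9/2, 2); (12, 4) → (10, 3); (17/2, 3) → (13/2, 2); (11, 6) → (9, 5)
T5 translate by (-6, -1): (9/2, 2) → (-3/2, 1); (10, 3) → (4, 2); (13/2, 2) → (1/2, 1); (9, 5) → (3, 4)
T6 reflect across y = 0: (-3/2, 1) → (-3/2, -1); (4, 2) → (4, -2); (1/2, 1) → (1/2, -1); (3, 4) → (3, -4)

image vertices: (-3/2, -1), (4, -2), (1/2, -1), (3, -4)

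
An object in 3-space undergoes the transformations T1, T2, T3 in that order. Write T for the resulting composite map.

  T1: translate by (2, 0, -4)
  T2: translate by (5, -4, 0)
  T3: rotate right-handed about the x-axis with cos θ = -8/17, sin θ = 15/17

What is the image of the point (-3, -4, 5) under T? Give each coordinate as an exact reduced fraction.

T(p) = (4, 49/17, -128/17)

T1 translate by (2, 0, -4): (-3, -4, 5) → (-1, -4, 1)
T2 translate by (5, -4, 0): (-1, -4, 1) → (4, -8, 1)
T3 rotate right-handed about the x-axis with cos θ = -8/17, sin θ = 15/17: (4, -8, 1) → (4, 49/17, -128/17)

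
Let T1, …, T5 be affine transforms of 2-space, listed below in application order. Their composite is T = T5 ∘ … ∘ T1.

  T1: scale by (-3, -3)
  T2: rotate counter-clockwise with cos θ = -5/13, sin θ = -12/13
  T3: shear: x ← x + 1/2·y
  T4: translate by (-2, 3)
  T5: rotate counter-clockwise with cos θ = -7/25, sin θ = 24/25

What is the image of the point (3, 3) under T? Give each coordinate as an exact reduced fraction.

T(p) = (-9041/650, -1644/325)

T1 scale by (-3, -3): (3, 3) → (-9, -9)
T2 rotate counter-clockwise with cos θ = -5/13, sin θ = -12/13: (-9, -9) → (-63/13, 153/13)
T3 shear: x ← x + 1/2·y: (-63/13, 153/13) → (27/26, 153/13)
T4 translate by (-2, 3): (27/26, 153/13) → (-25/26, 192/13)
T5 rotate counter-clockwise with cos θ = -7/25, sin θ = 24/25: (-25/26, 192/13) → (-9041/650, -1644/325)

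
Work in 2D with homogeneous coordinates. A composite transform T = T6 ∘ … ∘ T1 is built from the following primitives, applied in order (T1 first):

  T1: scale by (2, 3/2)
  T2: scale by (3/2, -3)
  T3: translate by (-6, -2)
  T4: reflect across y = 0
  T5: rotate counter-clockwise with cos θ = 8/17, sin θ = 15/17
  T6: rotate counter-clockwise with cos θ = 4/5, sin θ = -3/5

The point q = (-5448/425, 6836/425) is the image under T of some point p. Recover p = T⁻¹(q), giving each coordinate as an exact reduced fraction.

p = (2/5, 4)

T1 = [2 0 0; 0 3/2 0; 0 0 1]
T2·T1 = [3 0 0; 0 -9/2 0; 0 0 1]
T3·…·T1 = [3 0 -6; 0 -9/2 -2; 0 0 1]
T4·…·T1 = [3 0 -6; 0 9/2 2; 0 0 1]
T5·…·T1 = [24/17 -135/34 -78/17; 45/17 36/17 -74/17; 0 0 1]
T6·…·T1 = [231/85 -162/85 -534/85; 108/85 693/170 -62/85; 0 0 1]
det M = 27/2; M⁻¹ = [77/255 12/85 2; -8/85 154/765 -4/9; 0 0 1]
M⁻¹ · (-5448/425, 6836/425)ᵀ = (2/5, 4)ᵀ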